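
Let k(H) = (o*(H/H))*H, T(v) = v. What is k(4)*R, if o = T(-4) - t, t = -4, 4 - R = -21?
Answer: 0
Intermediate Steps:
R = 25 (R = 4 - 1*(-21) = 4 + 21 = 25)
o = 0 (o = -4 - 1*(-4) = -4 + 4 = 0)
k(H) = 0 (k(H) = (0*(H/H))*H = (0*1)*H = 0*H = 0)
k(4)*R = 0*25 = 0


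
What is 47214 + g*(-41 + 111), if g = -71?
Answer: 42244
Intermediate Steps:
47214 + g*(-41 + 111) = 47214 - 71*(-41 + 111) = 47214 - 71*70 = 47214 - 4970 = 42244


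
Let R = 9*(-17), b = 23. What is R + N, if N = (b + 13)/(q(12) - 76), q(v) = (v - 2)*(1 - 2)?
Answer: -6597/43 ≈ -153.42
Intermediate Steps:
q(v) = 2 - v (q(v) = (-2 + v)*(-1) = 2 - v)
R = -153
N = -18/43 (N = (23 + 13)/((2 - 1*12) - 76) = 36/((2 - 12) - 76) = 36/(-10 - 76) = 36/(-86) = 36*(-1/86) = -18/43 ≈ -0.41860)
R + N = -153 - 18/43 = -6597/43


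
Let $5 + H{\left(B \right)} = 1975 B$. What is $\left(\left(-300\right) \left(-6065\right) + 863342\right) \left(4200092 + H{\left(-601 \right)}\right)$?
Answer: $8083703424304$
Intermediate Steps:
$H{\left(B \right)} = -5 + 1975 B$
$\left(\left(-300\right) \left(-6065\right) + 863342\right) \left(4200092 + H{\left(-601 \right)}\right) = \left(\left(-300\right) \left(-6065\right) + 863342\right) \left(4200092 + \left(-5 + 1975 \left(-601\right)\right)\right) = \left(1819500 + 863342\right) \left(4200092 - 1186980\right) = 2682842 \left(4200092 - 1186980\right) = 2682842 \cdot 3013112 = 8083703424304$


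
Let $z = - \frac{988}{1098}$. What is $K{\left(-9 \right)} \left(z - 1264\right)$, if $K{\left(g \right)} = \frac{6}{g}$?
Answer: $\frac{1388860}{1647} \approx 843.27$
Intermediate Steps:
$z = - \frac{494}{549}$ ($z = \left(-988\right) \frac{1}{1098} = - \frac{494}{549} \approx -0.89982$)
$K{\left(-9 \right)} \left(z - 1264\right) = \frac{6}{-9} \left(- \frac{494}{549} - 1264\right) = 6 \left(- \frac{1}{9}\right) \left(- \frac{694430}{549}\right) = \left(- \frac{2}{3}\right) \left(- \frac{694430}{549}\right) = \frac{1388860}{1647}$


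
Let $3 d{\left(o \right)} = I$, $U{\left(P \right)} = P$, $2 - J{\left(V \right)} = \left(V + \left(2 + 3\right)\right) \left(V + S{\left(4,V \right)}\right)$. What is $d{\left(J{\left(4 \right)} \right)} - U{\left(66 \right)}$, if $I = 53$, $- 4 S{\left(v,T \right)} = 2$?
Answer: $- \frac{145}{3} \approx -48.333$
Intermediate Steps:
$S{\left(v,T \right)} = - \frac{1}{2}$ ($S{\left(v,T \right)} = \left(- \frac{1}{4}\right) 2 = - \frac{1}{2}$)
$J{\left(V \right)} = 2 - \left(5 + V\right) \left(- \frac{1}{2} + V\right)$ ($J{\left(V \right)} = 2 - \left(V + \left(2 + 3\right)\right) \left(V - \frac{1}{2}\right) = 2 - \left(V + 5\right) \left(- \frac{1}{2} + V\right) = 2 - \left(5 + V\right) \left(- \frac{1}{2} + V\right)$)
$d{\left(o \right)} = \frac{53}{3}$ ($d{\left(o \right)} = \frac{1}{3} \cdot 53 = \frac{53}{3}$)
$d{\left(J{\left(4 \right)} \right)} - U{\left(66 \right)} = \frac{53}{3} - 66 = - \frac{145}{3}$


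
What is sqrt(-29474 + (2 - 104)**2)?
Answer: I*sqrt(19070) ≈ 138.09*I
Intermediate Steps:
sqrt(-29474 + (2 - 104)**2) = sqrt(-29474 + (-102)**2) = sqrt(-29474 + 10404) = sqrt(-19070) = I*sqrt(19070)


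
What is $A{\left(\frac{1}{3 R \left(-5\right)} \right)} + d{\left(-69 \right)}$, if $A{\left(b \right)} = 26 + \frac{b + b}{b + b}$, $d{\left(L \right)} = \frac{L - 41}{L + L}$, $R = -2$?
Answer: $\frac{1918}{69} \approx 27.797$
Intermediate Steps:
$d{\left(L \right)} = \frac{-41 + L}{2 L}$
$A{\left(b \right)} = 27$ ($A{\left(b \right)} = 26 + \frac{2 b}{2 b} = 26 + 2 b \frac{1}{2 b} = 26 + 1 = 27$)
$A{\left(\frac{1}{3 R \left(-5\right)} \right)} + d{\left(-69 \right)} = 27 + \frac{-41 - 69}{2 \left(-69\right)} = 27 + \frac{1}{2} \left(- \frac{1}{69}\right) \left(-110\right) = 27 + \frac{55}{69} = \frac{1918}{69}$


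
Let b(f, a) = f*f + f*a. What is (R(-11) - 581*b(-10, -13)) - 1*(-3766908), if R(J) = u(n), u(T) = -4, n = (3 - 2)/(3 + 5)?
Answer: 3633274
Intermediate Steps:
n = ⅛ (n = 1/8 = 1*(⅛) = ⅛ ≈ 0.12500)
b(f, a) = f² + a*f
R(J) = -4
(R(-11) - 581*b(-10, -13)) - 1*(-3766908) = (-4 - (-5810)*(-13 - 10)) - 1*(-3766908) = (-4 - (-5810)*(-23)) + 3766908 = (-4 - 581*230) + 3766908 = (-4 - 133630) + 3766908 = -133634 + 3766908 = 3633274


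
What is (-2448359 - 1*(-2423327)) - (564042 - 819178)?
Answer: 230104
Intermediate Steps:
(-2448359 - 1*(-2423327)) - (564042 - 819178) = (-2448359 + 2423327) - 1*(-255136) = -25032 + 255136 = 230104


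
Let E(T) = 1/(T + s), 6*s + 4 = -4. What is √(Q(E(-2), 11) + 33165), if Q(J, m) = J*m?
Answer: √3316170/10 ≈ 182.10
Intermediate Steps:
s = -4/3 (s = -⅔ + (⅙)*(-4) = -⅔ - ⅔ = -4/3 ≈ -1.3333)
E(T) = 1/(-4/3 + T) (E(T) = 1/(T - 4/3) = 1/(-4/3 + T))
√(Q(E(-2), 11) + 33165) = √((3/(-4 + 3*(-2)))*11 + 33165) = √((3/(-4 - 6))*11 + 33165) = √((3/(-10))*11 + 33165) = √((3*(-⅒))*11 + 33165) = √(-3/10*11 + 33165) = √(-33/10 + 33165) = √(331617/10) = √3316170/10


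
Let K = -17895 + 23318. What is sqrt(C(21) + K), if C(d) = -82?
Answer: 7*sqrt(109) ≈ 73.082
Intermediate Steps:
K = 5423
sqrt(C(21) + K) = sqrt(-82 + 5423) = sqrt(5341) = 7*sqrt(109)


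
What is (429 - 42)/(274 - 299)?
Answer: -387/25 ≈ -15.480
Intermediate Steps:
(429 - 42)/(274 - 299) = 387/(-25) = 387*(-1/25) = -387/25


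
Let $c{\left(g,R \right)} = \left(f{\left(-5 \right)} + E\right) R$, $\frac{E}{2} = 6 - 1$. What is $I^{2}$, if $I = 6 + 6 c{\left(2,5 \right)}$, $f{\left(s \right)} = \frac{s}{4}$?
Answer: $\frac{288369}{4} \approx 72092.0$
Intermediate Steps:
$E = 10$ ($E = 2 \left(6 - 1\right) = 2 \cdot 5 = 10$)
$f{\left(s \right)} = \frac{s}{4}$ ($f{\left(s \right)} = s \frac{1}{4} = \frac{s}{4}$)
$c{\left(g,R \right)} = \frac{35 R}{4}$ ($c{\left(g,R \right)} = \left(\frac{1}{4} \left(-5\right) + 10\right) R = \left(- \frac{5}{4} + 10\right) R = \frac{35 R}{4}$)
$I = \frac{537}{2}$ ($I = 6 + 6 \cdot \frac{35}{4} \cdot 5 = 6 + 6 \cdot \frac{175}{4} = 6 + \frac{525}{2} = \frac{537}{2} \approx 268.5$)
$I^{2} = \left(\frac{537}{2}\right)^{2} = \frac{288369}{4}$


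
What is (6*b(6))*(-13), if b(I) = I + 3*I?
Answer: -1872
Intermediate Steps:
b(I) = 4*I
(6*b(6))*(-13) = (6*(4*6))*(-13) = (6*24)*(-13) = 144*(-13) = -1872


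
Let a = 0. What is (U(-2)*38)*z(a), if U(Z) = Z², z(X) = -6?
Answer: -912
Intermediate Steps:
(U(-2)*38)*z(a) = ((-2)²*38)*(-6) = (4*38)*(-6) = 152*(-6) = -912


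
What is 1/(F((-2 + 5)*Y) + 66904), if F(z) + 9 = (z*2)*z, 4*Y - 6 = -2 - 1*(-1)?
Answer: 8/535385 ≈ 1.4943e-5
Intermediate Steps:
Y = 5/4 (Y = 3/2 + (-2 - 1*(-1))/4 = 3/2 + (-2 + 1)/4 = 3/2 + (1/4)*(-1) = 3/2 - 1/4 = 5/4 ≈ 1.2500)
F(z) = -9 + 2*z**2 (F(z) = -9 + (z*2)*z = -9 + (2*z)*z = -9 + 2*z**2)
1/(F((-2 + 5)*Y) + 66904) = 1/((-9 + 2*((-2 + 5)*(5/4))**2) + 66904) = 1/((-9 + 2*(3*(5/4))**2) + 66904) = 1/((-9 + 2*(15/4)**2) + 66904) = 1/((-9 + 2*(225/16)) + 66904) = 1/((-9 + 225/8) + 66904) = 1/(153/8 + 66904) = 1/(535385/8) = 8/535385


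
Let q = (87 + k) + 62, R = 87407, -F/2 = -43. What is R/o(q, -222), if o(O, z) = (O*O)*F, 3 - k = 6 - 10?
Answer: 87407/2092896 ≈ 0.041764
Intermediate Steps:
k = 7 (k = 3 - (6 - 10) = 3 - 1*(-4) = 3 + 4 = 7)
F = 86 (F = -2*(-43) = 86)
q = 156 (q = (87 + 7) + 62 = 94 + 62 = 156)
o(O, z) = 86*O² (o(O, z) = (O*O)*86 = O²*86 = 86*O²)
R/o(q, -222) = 87407/((86*156²)) = 87407/((86*24336)) = 87407/2092896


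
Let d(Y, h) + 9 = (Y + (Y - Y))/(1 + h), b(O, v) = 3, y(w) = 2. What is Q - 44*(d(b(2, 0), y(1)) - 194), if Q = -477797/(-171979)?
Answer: 1529027149/171979 ≈ 8890.8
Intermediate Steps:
d(Y, h) = -9 + Y/(1 + h) (d(Y, h) = -9 + (Y + (Y - Y))/(1 + h) = -9 + (Y + 0)/(1 + h) = -9 + Y/(1 + h))
Q = 477797/171979 (Q = -477797*(-1/171979) = 477797/171979 ≈ 2.7782)
Q - 44*(d(b(2, 0), y(1)) - 194) = 477797/171979 - 44*((-9 + 3 - 9*2)/(1 + 2) - 194) = 477797/171979 - 44*((-9 + 3 - 18)/3 - 194) = 477797/171979 - 44*((1/3)*(-24) - 194) = 477797/171979 - 44*(-8 - 194) = 477797/171979 - 44*(-202) = 477797/171979 - 1*(-8888) = 477797/171979 + 8888 = 1529027149/171979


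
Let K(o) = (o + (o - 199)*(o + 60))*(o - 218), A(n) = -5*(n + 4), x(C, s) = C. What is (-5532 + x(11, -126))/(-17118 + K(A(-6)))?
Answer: -5521/2732642 ≈ -0.0020204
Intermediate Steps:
A(n) = -20 - 5*n (A(n) = -5*(4 + n) = -20 - 5*n)
K(o) = (-218 + o)*(o + (-199 + o)*(60 + o)) (K(o) = (o + (-199 + o)*(60 + o))*(-218 + o) = (-218 + o)*(o + (-199 + o)*(60 + o)))
(-5532 + x(11, -126))/(-17118 + K(A(-6))) = (-5532 + 11)/(-17118 + (2602920 + (-20 - 5*(-6))³ - 356*(-20 - 5*(-6))² + 18144*(-20 - 5*(-6)))) = -5521/(-17118 + (2602920 + (-20 + 30)³ - 356*(-20 + 30)² + 18144*(-20 + 30))) = -5521/(-17118 + (2602920 + 10³ - 356*10² + 18144*10)) = -5521/(-17118 + (2602920 + 1000 - 356*100 + 181440)) = -5521/(-17118 + (2602920 + 1000 - 35600 + 181440)) = -5521/(-17118 + 2749760) = -5521/2732642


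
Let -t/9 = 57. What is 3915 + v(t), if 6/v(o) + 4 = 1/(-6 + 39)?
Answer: 512667/131 ≈ 3913.5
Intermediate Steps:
t = -513 (t = -9*57 = -513)
v(o) = -198/131 (v(o) = 6/(-4 + 1/(-6 + 39)) = 6/(-4 + 1/33) = 6/(-131/33) = 6*(-33/131) = -198/131)
3915 + v(t) = 3915 - 198/131 = 512667/131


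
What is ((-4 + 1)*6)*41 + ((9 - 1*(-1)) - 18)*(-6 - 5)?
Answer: -650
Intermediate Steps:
((-4 + 1)*6)*41 + ((9 - 1*(-1)) - 18)*(-6 - 5) = -3*6*41 + ((9 + 1) - 18)*(-11) = -18*41 + (10 - 18)*(-11) = -738 - 8*(-11) = -738 + 88 = -650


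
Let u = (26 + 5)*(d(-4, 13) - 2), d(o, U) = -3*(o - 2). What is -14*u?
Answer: -6944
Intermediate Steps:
d(o, U) = 6 - 3*o (d(o, U) = -3*(-2 + o) = 6 - 3*o)
u = 496 (u = (26 + 5)*((6 - 3*(-4)) - 2) = 31*((6 + 12) - 2) = 31*(18 - 2) = 31*16 = 496)
-14*u = -14*496 = -6944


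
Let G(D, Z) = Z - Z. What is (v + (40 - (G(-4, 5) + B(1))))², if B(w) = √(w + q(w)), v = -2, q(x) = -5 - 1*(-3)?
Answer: (38 - I)² ≈ 1443.0 - 76.0*I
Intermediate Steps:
q(x) = -2 (q(x) = -5 + 3 = -2)
G(D, Z) = 0
B(w) = √(-2 + w) (B(w) = √(w - 2) = √(-2 + w))
(v + (40 - (G(-4, 5) + B(1))))² = (-2 + (40 - (0 + √(-2 + 1))))² = (-2 + (40 - (0 + √(-1))))² = (-2 + (40 - (0 + I)))² = (-2 + (40 - I))² = (38 - I)²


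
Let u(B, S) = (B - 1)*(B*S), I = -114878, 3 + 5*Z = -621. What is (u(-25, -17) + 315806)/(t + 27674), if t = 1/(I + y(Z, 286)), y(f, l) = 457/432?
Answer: 7562038473142/686686571027 ≈ 11.012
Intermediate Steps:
Z = -624/5 (Z = -⅗ + (⅕)*(-621) = -⅗ - 621/5 = -624/5 ≈ -124.80)
y(f, l) = 457/432 (y(f, l) = 457*(1/432) = 457/432)
t = -432/49626839 (t = 1/(-114878 + 457/432) = 1/(-49626839/432) = -432/49626839 ≈ -8.7050e-6)
u(B, S) = B*S*(-1 + B) (u(B, S) = (-1 + B)*(B*S) = B*S*(-1 + B))
(u(-25, -17) + 315806)/(t + 27674) = (-25*(-17)*(-1 - 25) + 315806)/(-432/49626839 + 27674) = (-25*(-17)*(-26) + 315806)/(1373373142054/49626839) = (-11050 + 315806)*(49626839/1373373142054) = 304756*(49626839/1373373142054) = 7562038473142/686686571027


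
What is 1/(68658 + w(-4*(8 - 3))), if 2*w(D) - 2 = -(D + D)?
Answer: 1/68679 ≈ 1.4560e-5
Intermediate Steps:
w(D) = 1 - D (w(D) = 1 + (-(D + D))/2 = 1 + (-2*D)/2 = 1 - D)
1/(68658 + w(-4*(8 - 3))) = 1/(68658 + (1 - (-4)*(8 - 3))) = 1/(68658 + (1 - (-4)*5)) = 1/(68658 + (1 - 1*(-20))) = 1/(68658 + (1 + 20)) = 1/(68658 + 21) = 1/68679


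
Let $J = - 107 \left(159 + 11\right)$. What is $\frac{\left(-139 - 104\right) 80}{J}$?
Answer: $\frac{1944}{1819} \approx 1.0687$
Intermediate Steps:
$J = -18190$ ($J = \left(-107\right) 170 = -18190$)
$\frac{\left(-139 - 104\right) 80}{J} = \frac{\left(-139 - 104\right) 80}{-18190} = \left(-243\right) 80 \left(- \frac{1}{18190}\right) = \left(-19440\right) \left(- \frac{1}{18190}\right) = \frac{1944}{1819}$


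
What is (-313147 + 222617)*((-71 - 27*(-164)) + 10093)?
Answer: -1308158500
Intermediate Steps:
(-313147 + 222617)*((-71 - 27*(-164)) + 10093) = -90530*((-71 + 4428) + 10093) = -90530*(4357 + 10093) = -90530*14450 = -1308158500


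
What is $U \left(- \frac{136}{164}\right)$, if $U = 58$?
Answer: $- \frac{1972}{41} \approx -48.098$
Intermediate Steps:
$U \left(- \frac{136}{164}\right) = 58 \left(- \frac{136}{164}\right) = 58 \left(\left(-136\right) \frac{1}{164}\right) = 58 \left(- \frac{34}{41}\right) = - \frac{1972}{41}$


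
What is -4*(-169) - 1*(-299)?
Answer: 975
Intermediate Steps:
-4*(-169) - 1*(-299) = 676 + 299 = 975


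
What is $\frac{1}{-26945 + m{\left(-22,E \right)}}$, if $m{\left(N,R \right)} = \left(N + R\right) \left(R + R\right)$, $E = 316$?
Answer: $\frac{1}{158863} \approx 6.2947 \cdot 10^{-6}$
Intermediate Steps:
$m{\left(N,R \right)} = 2 R \left(N + R\right)$ ($m{\left(N,R \right)} = \left(N + R\right) 2 R = 2 R \left(N + R\right)$)
$\frac{1}{-26945 + m{\left(-22,E \right)}} = \frac{1}{-26945 + 2 \cdot 316 \left(-22 + 316\right)} = \frac{1}{-26945 + 2 \cdot 316 \cdot 294} = \frac{1}{-26945 + 185808} = \frac{1}{158863}$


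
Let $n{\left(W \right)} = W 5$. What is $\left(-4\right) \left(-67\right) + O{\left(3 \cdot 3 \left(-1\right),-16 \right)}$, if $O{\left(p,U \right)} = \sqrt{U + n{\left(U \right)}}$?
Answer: $268 + 4 i \sqrt{6} \approx 268.0 + 9.798 i$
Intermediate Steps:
$n{\left(W \right)} = 5 W$
$O{\left(p,U \right)} = \sqrt{6} \sqrt{U}$ ($O{\left(p,U \right)} = \sqrt{U + 5 U} = \sqrt{6 U} = \sqrt{6} \sqrt{U}$)
$\left(-4\right) \left(-67\right) + O{\left(3 \cdot 3 \left(-1\right),-16 \right)} = \left(-4\right) \left(-67\right) + \sqrt{6} \sqrt{-16} = 268 + \sqrt{6} \cdot 4 i = 268 + 4 i \sqrt{6}$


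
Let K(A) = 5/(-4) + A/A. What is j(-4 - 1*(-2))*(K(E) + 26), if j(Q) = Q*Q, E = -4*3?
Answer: 103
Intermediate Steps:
E = -12
j(Q) = Q**2
K(A) = -1/4 (K(A) = 5*(-1/4) + 1 = -5/4 + 1 = -1/4)
j(-4 - 1*(-2))*(K(E) + 26) = (-4 - 1*(-2))**2*(-1/4 + 26) = (-4 + 2)**2*(103/4) = (-2)**2*(103/4) = 4*(103/4) = 103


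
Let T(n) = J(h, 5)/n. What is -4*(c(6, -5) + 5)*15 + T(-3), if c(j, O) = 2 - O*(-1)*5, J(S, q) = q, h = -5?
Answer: 3235/3 ≈ 1078.3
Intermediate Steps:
T(n) = 5/n
c(j, O) = 2 + 5*O (c(j, O) = 2 - (-O)*5 = 2 - (-5)*O = 2 + 5*O)
-4*(c(6, -5) + 5)*15 + T(-3) = -4*((2 + 5*(-5)) + 5)*15 + 5/(-3) = -4*((2 - 25) + 5)*15 + 5*(-⅓) = -4*(-23 + 5)*15 - 5/3 = -4*(-18)*15 - 5/3 = 72*15 - 5/3 = 1080 - 5/3 = 3235/3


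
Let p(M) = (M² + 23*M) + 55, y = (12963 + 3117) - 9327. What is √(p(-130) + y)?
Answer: 3*√2302 ≈ 143.94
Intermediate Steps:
y = 6753 (y = 16080 - 9327 = 6753)
p(M) = 55 + M² + 23*M
√(p(-130) + y) = √((55 + (-130)² + 23*(-130)) + 6753) = √((55 + 16900 - 2990) + 6753) = √(13965 + 6753) = √20718 = 3*√2302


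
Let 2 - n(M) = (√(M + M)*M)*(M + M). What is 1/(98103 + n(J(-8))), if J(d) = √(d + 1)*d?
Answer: 1/(7*(14015 - 512*7^(¼)*(-I)^(5/2))) ≈ 9.7663e-6 + 3.9381e-7*I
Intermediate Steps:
J(d) = d*√(1 + d) (J(d) = √(1 + d)*d = d*√(1 + d))
n(M) = 2 - 2*√2*M^(5/2) (n(M) = 2 - √(M + M)*M*(M + M) = 2 - √(2*M)*M*2*M = 2 - (√2*√M)*M*2*M = 2 - √2*M^(3/2)*2*M = 2 - 2*√2*M^(5/2))
1/(98103 + n(J(-8))) = 1/(98103 + (2 - 2*√2*(-8*√(1 - 8))^(5/2))) = 1/(98103 + (2 - 2*√2*(-8*I*√7)^(5/2))) = 1/(98103 + (2 - 2*√2*896*√2*7^(¼)*(-I)^(5/2))) = 1/(98103 + (2 - 3584*7^(¼)*(-I)^(5/2))) = 1/(98105 - 3584*7^(¼)*(-I)^(5/2))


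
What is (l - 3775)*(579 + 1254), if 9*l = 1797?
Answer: -6553586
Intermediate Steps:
l = 599/3 (l = (⅑)*1797 = 599/3 ≈ 199.67)
(l - 3775)*(579 + 1254) = (599/3 - 3775)*(579 + 1254) = -10726/3*1833 = -6553586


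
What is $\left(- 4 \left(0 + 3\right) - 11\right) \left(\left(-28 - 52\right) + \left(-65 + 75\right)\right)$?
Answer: $1610$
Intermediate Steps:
$\left(- 4 \left(0 + 3\right) - 11\right) \left(\left(-28 - 52\right) + \left(-65 + 75\right)\right) = \left(\left(-4\right) 3 - 11\right) \left(-80 + 10\right) = \left(-12 - 11\right) \left(-70\right) = \left(-23\right) \left(-70\right) = 1610$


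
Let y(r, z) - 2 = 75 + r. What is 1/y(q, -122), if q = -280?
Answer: -1/203 ≈ -0.0049261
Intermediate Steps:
y(r, z) = 77 + r (y(r, z) = 2 + (75 + r) = 77 + r)
1/y(q, -122) = 1/(77 - 280) = 1/(-203) = -1/203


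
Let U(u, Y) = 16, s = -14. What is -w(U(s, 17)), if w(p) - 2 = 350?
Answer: -352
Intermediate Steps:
w(p) = 352 (w(p) = 2 + 350 = 352)
-w(U(s, 17)) = -1*352 = -352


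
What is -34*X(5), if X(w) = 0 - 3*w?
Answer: 510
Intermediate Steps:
X(w) = -3*w
-34*X(5) = -(-102)*5 = -34*(-15) = 510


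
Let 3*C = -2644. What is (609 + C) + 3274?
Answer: 9005/3 ≈ 3001.7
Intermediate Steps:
C = -2644/3 (C = (1/3)*(-2644) = -2644/3 ≈ -881.33)
(609 + C) + 3274 = (609 - 2644/3) + 3274 = -817/3 + 3274 = 9005/3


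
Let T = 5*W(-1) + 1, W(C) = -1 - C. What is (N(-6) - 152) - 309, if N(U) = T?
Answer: -460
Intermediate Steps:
T = 1 (T = 5*(-1 - 1*(-1)) + 1 = 5*(-1 + 1) + 1 = 5*0 + 1 = 0 + 1 = 1)
N(U) = 1
(N(-6) - 152) - 309 = (1 - 152) - 309 = -151 - 309 = -460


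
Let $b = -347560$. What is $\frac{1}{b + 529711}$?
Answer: $\frac{1}{182151} \approx 5.49 \cdot 10^{-6}$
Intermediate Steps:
$\frac{1}{b + 529711} = \frac{1}{-347560 + 529711} = \frac{1}{182151}$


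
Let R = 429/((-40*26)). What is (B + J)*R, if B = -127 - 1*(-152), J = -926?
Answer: 29733/80 ≈ 371.66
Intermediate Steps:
B = 25 (B = -127 + 152 = 25)
R = -33/80 (R = 429/(-1040) = 429*(-1/1040) = -33/80 ≈ -0.41250)
(B + J)*R = (25 - 926)*(-33/80) = -901*(-33/80) = 29733/80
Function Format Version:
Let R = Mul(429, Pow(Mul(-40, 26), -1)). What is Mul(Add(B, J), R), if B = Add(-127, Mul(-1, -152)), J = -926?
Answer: Rational(29733, 80) ≈ 371.66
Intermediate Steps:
B = 25 (B = Add(-127, 152) = 25)
R = Rational(-33, 80) (R = Mul(429, Pow(-1040, -1)) = Mul(429, Rational(-1, 1040)) = Rational(-33, 80) ≈ -0.41250)
Mul(Add(B, J), R) = Mul(Add(25, -926), Rational(-33, 80)) = Mul(-901, Rational(-33, 80)) = Rational(29733, 80)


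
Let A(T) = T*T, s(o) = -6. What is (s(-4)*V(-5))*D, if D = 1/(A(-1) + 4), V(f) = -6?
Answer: 36/5 ≈ 7.2000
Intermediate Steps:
A(T) = T**2
D = 1/5 (D = 1/((-1)**2 + 4) = 1/(1 + 4) = 1/5 ≈ 0.20000)
(s(-4)*V(-5))*D = -6*(-6)*(1/5) = 36*(1/5) = 36/5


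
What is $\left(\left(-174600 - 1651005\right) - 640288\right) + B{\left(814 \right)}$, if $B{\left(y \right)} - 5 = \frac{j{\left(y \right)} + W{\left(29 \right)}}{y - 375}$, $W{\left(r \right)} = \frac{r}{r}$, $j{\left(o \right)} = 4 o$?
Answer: $- \frac{1082521575}{439} \approx -2.4659 \cdot 10^{6}$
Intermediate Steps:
$W{\left(r \right)} = 1$
$B{\left(y \right)} = 5 + \frac{1 + 4 y}{-375 + y}$ ($B{\left(y \right)} = 5 + \frac{4 y + 1}{y - 375} = 5 + \frac{1 + 4 y}{-375 + y}$)
$\left(\left(-174600 - 1651005\right) - 640288\right) + B{\left(814 \right)} = \left(\left(-174600 - 1651005\right) - 640288\right) + \frac{-1874 + 9 \cdot 814}{-375 + 814} = \left(-1825605 - 640288\right) + \frac{-1874 + 7326}{439} = -2465893 + \frac{1}{439} \cdot 5452 = -2465893 + \frac{5452}{439} = - \frac{1082521575}{439}$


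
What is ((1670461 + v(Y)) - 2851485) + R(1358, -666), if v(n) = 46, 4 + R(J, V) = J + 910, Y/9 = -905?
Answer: -1178714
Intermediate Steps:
Y = -8145 (Y = 9*(-905) = -8145)
R(J, V) = 906 + J (R(J, V) = -4 + (J + 910) = -4 + (910 + J) = 906 + J)
((1670461 + v(Y)) - 2851485) + R(1358, -666) = ((1670461 + 46) - 2851485) + (906 + 1358) = (1670507 - 2851485) + 2264 = -1180978 + 2264 = -1178714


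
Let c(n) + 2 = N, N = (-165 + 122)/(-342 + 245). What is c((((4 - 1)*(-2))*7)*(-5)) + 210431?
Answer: 20411656/97 ≈ 2.1043e+5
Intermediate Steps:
N = 43/97 (N = -43/(-97) = -43*(-1/97) = 43/97 ≈ 0.44330)
c(n) = -151/97 (c(n) = -2 + 43/97 = -151/97)
c((((4 - 1)*(-2))*7)*(-5)) + 210431 = -151/97 + 210431 = 20411656/97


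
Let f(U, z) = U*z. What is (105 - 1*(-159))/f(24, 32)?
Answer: 11/32 ≈ 0.34375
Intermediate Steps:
(105 - 1*(-159))/f(24, 32) = (105 - 1*(-159))/((24*32)) = (105 + 159)/768 = 264*(1/768) = 11/32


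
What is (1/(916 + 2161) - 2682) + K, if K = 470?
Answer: -6806323/3077 ≈ -2212.0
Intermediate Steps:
(1/(916 + 2161) - 2682) + K = (1/(916 + 2161) - 2682) + 470 = (1/3077 - 2682) + 470 = -8252513/3077 + 470 = -6806323/3077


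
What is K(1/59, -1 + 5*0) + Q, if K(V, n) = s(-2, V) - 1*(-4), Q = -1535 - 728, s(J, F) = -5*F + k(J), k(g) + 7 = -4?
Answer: -133935/59 ≈ -2270.1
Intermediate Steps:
k(g) = -11 (k(g) = -7 - 4 = -11)
s(J, F) = -11 - 5*F (s(J, F) = -5*F - 11 = -11 - 5*F)
Q = -2263
K(V, n) = -7 - 5*V (K(V, n) = (-11 - 5*V) - 1*(-4) = (-11 - 5*V) + 4 = -7 - 5*V)
K(1/59, -1 + 5*0) + Q = (-7 - 5/59) - 2263 = -418/59 - 2263 = -133935/59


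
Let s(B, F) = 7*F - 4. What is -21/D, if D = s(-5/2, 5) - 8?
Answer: -21/23 ≈ -0.91304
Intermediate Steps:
s(B, F) = -4 + 7*F
D = 23 (D = (-4 + 7*5) - 8 = (-4 + 35) - 8 = 31 - 8 = 23)
-21/D = -21/23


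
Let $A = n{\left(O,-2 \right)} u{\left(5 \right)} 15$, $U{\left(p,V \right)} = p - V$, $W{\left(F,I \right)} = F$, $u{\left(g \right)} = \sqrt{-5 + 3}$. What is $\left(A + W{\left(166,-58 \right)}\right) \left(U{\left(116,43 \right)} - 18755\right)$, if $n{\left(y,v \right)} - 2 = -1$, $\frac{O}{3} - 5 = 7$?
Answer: $-3101212 - 280230 i \sqrt{2} \approx -3.1012 \cdot 10^{6} - 3.9631 \cdot 10^{5} i$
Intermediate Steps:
$u{\left(g \right)} = i \sqrt{2}$ ($u{\left(g \right)} = \sqrt{-2} = i \sqrt{2}$)
$O = 36$ ($O = 15 + 3 \cdot 7 = 15 + 21 = 36$)
$n{\left(y,v \right)} = 1$ ($n{\left(y,v \right)} = 2 - 1 = 1$)
$A = 15 i \sqrt{2}$ ($A = 1 i \sqrt{2} \cdot 15 = i \sqrt{2} \cdot 15 = 15 i \sqrt{2} \approx 21.213 i$)
$\left(A + W{\left(166,-58 \right)}\right) \left(U{\left(116,43 \right)} - 18755\right) = \left(15 i \sqrt{2} + 166\right) \left(\left(116 - 43\right) - 18755\right) = \left(166 + 15 i \sqrt{2}\right) \left(\left(116 - 43\right) - 18755\right) = \left(166 + 15 i \sqrt{2}\right) \left(73 - 18755\right) = \left(166 + 15 i \sqrt{2}\right) \left(-18682\right) = -3101212 - 280230 i \sqrt{2}$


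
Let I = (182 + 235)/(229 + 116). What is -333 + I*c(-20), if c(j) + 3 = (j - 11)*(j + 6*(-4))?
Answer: 150884/115 ≈ 1312.0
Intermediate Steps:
c(j) = -3 + (-24 + j)*(-11 + j) (c(j) = -3 + (j - 11)*(j + 6*(-4)) = -3 + (-11 + j)*(j - 24) = -3 + (-11 + j)*(-24 + j) = -3 + (-24 + j)*(-11 + j))
I = 139/115 (I = 417/345 = 417*(1/345) = 139/115 ≈ 1.2087)
-333 + I*c(-20) = -333 + 139*(261 + (-20)² - 35*(-20))/115 = -333 + 139*(261 + 400 + 700)/115 = -333 + (139/115)*1361 = -333 + 189179/115 = 150884/115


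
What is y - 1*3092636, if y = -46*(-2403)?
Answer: -2982098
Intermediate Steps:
y = 110538
y - 1*3092636 = 110538 - 1*3092636 = 110538 - 3092636 = -2982098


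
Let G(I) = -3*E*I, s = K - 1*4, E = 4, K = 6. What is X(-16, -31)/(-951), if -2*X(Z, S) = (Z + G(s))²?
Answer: 800/951 ≈ 0.84122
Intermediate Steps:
s = 2 (s = 6 - 1*4 = 6 - 4 = 2)
G(I) = -12*I
X(Z, S) = -(-24 + Z)²/2 (X(Z, S) = -(Z - 12*2)²/2 = -(Z - 24)²/2 = -(-24 + Z)²/2)
X(-16, -31)/(-951) = -(-24 - 16)²/2/(-951) = -½*(-40)²*(-1/951) = -½*1600*(-1/951) = -800*(-1/951) = 800/951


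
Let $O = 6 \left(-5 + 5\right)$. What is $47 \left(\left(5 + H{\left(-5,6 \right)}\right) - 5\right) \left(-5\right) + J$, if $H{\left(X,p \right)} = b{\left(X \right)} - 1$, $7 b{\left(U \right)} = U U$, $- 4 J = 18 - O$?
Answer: $- \frac{8523}{14} \approx -608.79$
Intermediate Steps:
$O = 0$ ($O = 6 \cdot 0 = 0$)
$J = - \frac{9}{2}$ ($J = - \frac{18 - 0}{4} = - \frac{18 + 0}{4} = \left(- \frac{1}{4}\right) 18 = - \frac{9}{2} \approx -4.5$)
$b{\left(U \right)} = \frac{U^{2}}{7}$ ($b{\left(U \right)} = \frac{U U}{7} = \frac{U^{2}}{7}$)
$H{\left(X,p \right)} = -1 + \frac{X^{2}}{7}$ ($H{\left(X,p \right)} = \frac{X^{2}}{7} - 1 = -1 + \frac{X^{2}}{7}$)
$47 \left(\left(5 + H{\left(-5,6 \right)}\right) - 5\right) \left(-5\right) + J = 47 \left(\left(5 - \left(1 - \frac{\left(-5\right)^{2}}{7}\right)\right) - 5\right) \left(-5\right) - \frac{9}{2} = 47 \left(\left(5 + \left(-1 + \frac{1}{7} \cdot 25\right)\right) - 5\right) \left(-5\right) - \frac{9}{2} = 47 \left(\left(5 + \left(-1 + \frac{25}{7}\right)\right) - 5\right) \left(-5\right) - \frac{9}{2} = 47 \left(\left(5 + \frac{18}{7}\right) - 5\right) \left(-5\right) - \frac{9}{2} = 47 \left(\frac{53}{7} - 5\right) \left(-5\right) - \frac{9}{2} = 47 \cdot \frac{18}{7} \left(-5\right) - \frac{9}{2} = 47 \left(- \frac{90}{7}\right) - \frac{9}{2} = - \frac{4230}{7} - \frac{9}{2} = - \frac{8523}{14}$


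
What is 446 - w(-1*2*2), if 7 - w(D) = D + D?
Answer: 431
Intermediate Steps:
w(D) = 7 - 2*D (w(D) = 7 - (D + D) = 7 - 2*D)
446 - w(-1*2*2) = 446 - (7 - 2*(-1*2)*2) = 446 - (7 - (-4)*2) = 446 - (7 - 2*(-4)) = 446 - (7 + 8) = 446 - 1*15 = 446 - 15 = 431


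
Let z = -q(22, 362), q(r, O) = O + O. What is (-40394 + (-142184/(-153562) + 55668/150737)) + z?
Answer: -475873952073934/11573737597 ≈ -41117.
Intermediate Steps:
q(r, O) = 2*O
z = -724 (z = -2*362 = -1*724 = -724)
(-40394 + (-142184/(-153562) + 55668/150737)) + z = (-40394 + (-142184/(-153562) + 55668/150737)) - 724 = (-40394 + (-142184*(-1/153562) + 55668*(1/150737))) - 724 = (-40394 + (71092/76781 + 55668/150737)) - 724 = (-40394 + 14990439512/11573737597) - 724 = -467494566053706/11573737597 - 724 = -475873952073934/11573737597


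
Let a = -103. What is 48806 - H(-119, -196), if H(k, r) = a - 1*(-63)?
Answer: 48846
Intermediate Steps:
H(k, r) = -40 (H(k, r) = -103 - 1*(-63) = -103 + 63 = -40)
48806 - H(-119, -196) = 48806 - 1*(-40) = 48806 + 40 = 48846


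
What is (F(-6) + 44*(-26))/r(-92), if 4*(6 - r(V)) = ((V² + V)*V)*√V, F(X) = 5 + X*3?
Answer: -3471/1705579404274 + 111393646*I*√23/852789702137 ≈ -2.0351e-9 + 0.00062644*I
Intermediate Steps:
F(X) = 5 + 3*X
r(V) = 6 - V^(3/2)*(V + V²)/4 (r(V) = 6 - (V² + V)*V*√V/4 = 6 - (V + V²)*V*√V/4 = 6 - V*(V + V²)*√V/4 = 6 - V^(3/2)*(V + V²)/4)
(F(-6) + 44*(-26))/r(-92) = ((5 + 3*(-6)) + 44*(-26))/(6 - 4232*I*√23 - (-389344)*I*√23) = ((5 - 18) - 1144)/(6 - 4232*I*√23 - (-389344)*I*√23) = (-13 - 1144)/(6 - 4232*I*√23 + 389344*I*√23) = -1157/(6 + 385112*I*√23)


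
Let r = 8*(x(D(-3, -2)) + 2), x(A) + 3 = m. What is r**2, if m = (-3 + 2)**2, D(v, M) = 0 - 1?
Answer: 0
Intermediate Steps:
D(v, M) = -1
m = 1 (m = (-1)**2 = 1)
x(A) = -2 (x(A) = -3 + 1 = -2)
r = 0 (r = 8*(-2 + 2) = 8*0 = 0)
r**2 = 0**2 = 0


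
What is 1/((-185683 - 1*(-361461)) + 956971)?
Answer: 1/1132749 ≈ 8.8281e-7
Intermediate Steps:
1/((-185683 - 1*(-361461)) + 956971) = 1/((-185683 + 361461) + 956971) = 1/(175778 + 956971) = 1/1132749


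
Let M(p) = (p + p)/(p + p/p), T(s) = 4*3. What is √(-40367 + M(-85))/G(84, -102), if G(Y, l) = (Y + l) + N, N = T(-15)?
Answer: -I*√71203818/252 ≈ -33.485*I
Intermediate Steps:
T(s) = 12
N = 12
G(Y, l) = 12 + Y + l (G(Y, l) = (Y + l) + 12 = 12 + Y + l)
M(p) = 2*p/(1 + p) (M(p) = (2*p)/(p + 1) = (2*p)/(1 + p) = 2*p/(1 + p))
√(-40367 + M(-85))/G(84, -102) = √(-40367 + 2*(-85)/(1 - 85))/(12 + 84 - 102) = √(-40367 + 2*(-85)/(-84))/(-6) = √(-40367 + 2*(-85)*(-1/84))*(-⅙) = √(-40367 + 85/42)*(-⅙) = √(-1695329/42)*(-⅙) = (I*√71203818/42)*(-⅙) = -I*√71203818/252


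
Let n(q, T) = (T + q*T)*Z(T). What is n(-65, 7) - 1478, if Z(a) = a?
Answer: -4614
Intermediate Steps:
n(q, T) = T*(T + T*q) (n(q, T) = (T + q*T)*T = (T + T*q)*T = T*(T + T*q))
n(-65, 7) - 1478 = 7**2*(1 - 65) - 1478 = 49*(-64) - 1478 = -3136 - 1478 = -4614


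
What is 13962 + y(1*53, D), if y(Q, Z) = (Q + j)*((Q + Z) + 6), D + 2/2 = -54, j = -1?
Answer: 14170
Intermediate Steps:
D = -55 (D = -1 - 54 = -55)
y(Q, Z) = (-1 + Q)*(6 + Q + Z) (y(Q, Z) = (Q - 1)*((Q + Z) + 6) = (-1 + Q)*(6 + Q + Z))
13962 + y(1*53, D) = 13962 + (-6 + (1*53)² - 1*(-55) + 5*(1*53) + (1*53)*(-55)) = 13962 + (-6 + 53² + 55 + 5*53 + 53*(-55)) = 13962 + (-6 + 2809 + 55 + 265 - 2915) = 13962 + 208 = 14170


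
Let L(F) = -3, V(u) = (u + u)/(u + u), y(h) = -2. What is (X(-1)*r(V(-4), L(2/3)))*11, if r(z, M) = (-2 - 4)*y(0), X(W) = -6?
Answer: -792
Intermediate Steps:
V(u) = 1 (V(u) = (2*u)/((2*u)) = (2*u)*(1/(2*u)) = 1)
r(z, M) = 12 (r(z, M) = (-2 - 4)*(-2) = -6*(-2) = 12)
(X(-1)*r(V(-4), L(2/3)))*11 = -6*12*11 = -72*11 = -792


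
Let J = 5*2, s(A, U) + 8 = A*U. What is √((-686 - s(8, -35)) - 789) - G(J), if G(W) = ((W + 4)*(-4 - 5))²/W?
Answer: -7938/5 + I*√1187 ≈ -1587.6 + 34.453*I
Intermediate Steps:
s(A, U) = -8 + A*U
J = 10
G(W) = (-36 - 9*W)²/W (G(W) = ((4 + W)*(-9))²/W = (-36 - 9*W)²/W)
√((-686 - s(8, -35)) - 789) - G(J) = √((-686 - (-8 + 8*(-35))) - 789) - 81*(4 + 10)²/10 = √((-686 - (-8 - 280)) - 789) - 81*14²/10 = √((-686 - 1*(-288)) - 789) - 81*196/10 = √((-686 + 288) - 789) - 1*7938/5 = √(-398 - 789) - 7938/5 = √(-1187) - 7938/5 = I*√1187 - 7938/5 = -7938/5 + I*√1187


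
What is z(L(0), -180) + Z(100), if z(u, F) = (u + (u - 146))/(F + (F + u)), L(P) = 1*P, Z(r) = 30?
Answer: 5473/180 ≈ 30.406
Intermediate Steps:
L(P) = P
z(u, F) = (-146 + 2*u)/(u + 2*F) (z(u, F) = (u + (-146 + u))/(u + 2*F) = (-146 + 2*u)/(u + 2*F))
z(L(0), -180) + Z(100) = 2*(-73 + 0)/(0 + 2*(-180)) + 30 = 2*(-73)/(0 - 360) + 30 = 2*(-73)/(-360) + 30 = 2*(-1/360)*(-73) + 30 = 73/180 + 30 = 5473/180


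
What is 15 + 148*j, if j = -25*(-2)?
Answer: 7415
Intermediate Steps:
j = 50
15 + 148*j = 15 + 148*50 = 15 + 7400 = 7415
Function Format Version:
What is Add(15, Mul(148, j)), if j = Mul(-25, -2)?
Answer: 7415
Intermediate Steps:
j = 50
Add(15, Mul(148, j)) = Add(15, Mul(148, 50)) = Add(15, 7400) = 7415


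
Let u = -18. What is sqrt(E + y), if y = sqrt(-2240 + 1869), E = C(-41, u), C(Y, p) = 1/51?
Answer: sqrt(51 + 2601*I*sqrt(371))/51 ≈ 3.1049 + 3.1018*I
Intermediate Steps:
C(Y, p) = 1/51
E = 1/51 ≈ 0.019608
y = I*sqrt(371) (y = sqrt(-371) = I*sqrt(371) ≈ 19.261*I)
sqrt(E + y) = sqrt(1/51 + I*sqrt(371))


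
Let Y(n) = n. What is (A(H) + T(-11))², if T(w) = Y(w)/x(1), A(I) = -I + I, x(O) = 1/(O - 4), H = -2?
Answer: 1089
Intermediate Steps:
x(O) = 1/(-4 + O)
A(I) = 0
T(w) = -3*w (T(w) = w/(1/(-4 + 1)) = w/(1/(-3)) = w/(-⅓) = w*(-3) = -3*w)
(A(H) + T(-11))² = (0 - 3*(-11))² = (0 + 33)² = 33² = 1089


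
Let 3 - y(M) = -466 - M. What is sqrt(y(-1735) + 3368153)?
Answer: sqrt(3366887) ≈ 1834.9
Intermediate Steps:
y(M) = 469 + M (y(M) = 3 - (-466 - M) = 3 + (466 + M) = 469 + M)
sqrt(y(-1735) + 3368153) = sqrt((469 - 1735) + 3368153) = sqrt(-1266 + 3368153) = sqrt(3366887)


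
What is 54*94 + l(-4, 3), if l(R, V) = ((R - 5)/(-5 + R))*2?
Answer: 5078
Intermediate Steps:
l(R, V) = 2 (l(R, V) = ((-5 + R)/(-5 + R))*2 = 1*2 = 2)
54*94 + l(-4, 3) = 54*94 + 2 = 5076 + 2 = 5078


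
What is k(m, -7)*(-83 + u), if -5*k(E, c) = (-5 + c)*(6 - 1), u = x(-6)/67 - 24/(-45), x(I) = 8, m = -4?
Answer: -331036/335 ≈ -988.17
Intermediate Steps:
u = 656/1005 (u = 8/67 - 24/(-45) = 8*(1/67) - 24*(-1/45) = 8/67 + 8/15 = 656/1005 ≈ 0.65274)
k(E, c) = 5 - c (k(E, c) = -(-5 + c)*(6 - 1)/5 = -(-5 + c)*5/5 = -(-25 + 5*c)/5 = 5 - c)
k(m, -7)*(-83 + u) = (5 - 1*(-7))*(-83 + 656/1005) = (5 + 7)*(-82759/1005) = 12*(-82759/1005) = -331036/335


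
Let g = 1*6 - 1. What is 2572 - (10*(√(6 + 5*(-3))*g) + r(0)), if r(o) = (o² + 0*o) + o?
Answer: 2572 - 150*I ≈ 2572.0 - 150.0*I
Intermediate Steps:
r(o) = o + o² (r(o) = (o² + 0) + o = o² + o = o + o²)
g = 5 (g = 6 - 1 = 5)
2572 - (10*(√(6 + 5*(-3))*g) + r(0)) = 2572 - (10*(√(6 + 5*(-3))*5) + 0*(1 + 0)) = 2572 - (10*(√(6 - 15)*5) + 0*1) = 2572 - (10*(√(-9)*5) + 0) = 2572 - (10*((3*I)*5) + 0) = 2572 - (10*(15*I) + 0) = 2572 - (150*I + 0) = 2572 - 150*I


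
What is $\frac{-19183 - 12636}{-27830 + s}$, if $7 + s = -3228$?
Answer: $\frac{31819}{31065} \approx 1.0243$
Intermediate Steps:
$s = -3235$ ($s = -7 - 3228 = -3235$)
$\frac{-19183 - 12636}{-27830 + s} = \frac{-19183 - 12636}{-27830 - 3235} = - \frac{31819}{-31065} = \left(-31819\right) \left(- \frac{1}{31065}\right) = \frac{31819}{31065}$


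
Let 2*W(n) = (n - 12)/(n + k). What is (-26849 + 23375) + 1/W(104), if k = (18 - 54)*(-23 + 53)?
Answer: -80390/23 ≈ -3495.2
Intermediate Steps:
k = -1080 (k = -36*30 = -1080)
W(n) = (-12 + n)/(2*(-1080 + n)) (W(n) = ((n - 12)/(n - 1080))/2 = ((-12 + n)/(-1080 + n))/2 = (-12 + n)/(2*(-1080 + n)))
(-26849 + 23375) + 1/W(104) = (-26849 + 23375) + 1/((-12 + 104)/(2*(-1080 + 104))) = -3474 + 1/((½)*92/(-976)) = -3474 + 1/((½)*(-1/976)*92) = -3474 + 1/(-23/488) = -3474 - 488/23 = -80390/23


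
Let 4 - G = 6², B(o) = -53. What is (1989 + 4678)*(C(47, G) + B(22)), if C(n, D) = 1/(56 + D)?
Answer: -8473757/24 ≈ -3.5307e+5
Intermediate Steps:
G = -32 (G = 4 - 1*6² = 4 - 1*36 = 4 - 36 = -32)
(1989 + 4678)*(C(47, G) + B(22)) = (1989 + 4678)*(1/(56 - 32) - 53) = 6667*(1/24 - 53) = 6667*(-1271/24) = -8473757/24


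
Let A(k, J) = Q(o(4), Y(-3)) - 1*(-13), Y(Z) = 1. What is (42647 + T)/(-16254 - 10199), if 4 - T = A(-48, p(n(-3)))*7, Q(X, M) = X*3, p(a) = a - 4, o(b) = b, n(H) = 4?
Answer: -6068/3779 ≈ -1.6057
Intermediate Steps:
p(a) = -4 + a
Q(X, M) = 3*X
A(k, J) = 25 (A(k, J) = 3*4 - 1*(-13) = 12 + 13 = 25)
T = -171 (T = 4 - 25*7 = 4 - 1*175 = 4 - 175 = -171)
(42647 + T)/(-16254 - 10199) = (42647 - 171)/(-16254 - 10199) = 42476/(-26453) = 42476*(-1/26453) = -6068/3779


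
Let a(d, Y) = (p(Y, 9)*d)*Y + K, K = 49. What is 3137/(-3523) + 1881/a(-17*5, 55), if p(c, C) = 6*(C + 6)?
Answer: -1326365800/1482129623 ≈ -0.89491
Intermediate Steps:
p(c, C) = 36 + 6*C (p(c, C) = 6*(6 + C) = 36 + 6*C)
a(d, Y) = 49 + 90*Y*d (a(d, Y) = ((36 + 6*9)*d)*Y + 49 = ((36 + 54)*d)*Y + 49 = (90*d)*Y + 49 = 90*Y*d + 49 = 49 + 90*Y*d)
3137/(-3523) + 1881/a(-17*5, 55) = 3137/(-3523) + 1881/(49 + 90*55*(-17*5)) = 3137*(-1/3523) + 1881/(49 + 90*55*(-85)) = -3137/3523 + 1881/(49 - 420750) = -3137/3523 + 1881/(-420701) = -3137/3523 + 1881*(-1/420701) = -3137/3523 - 1881/420701 = -1326365800/1482129623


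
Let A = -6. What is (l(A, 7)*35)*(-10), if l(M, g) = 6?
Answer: -2100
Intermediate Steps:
(l(A, 7)*35)*(-10) = (6*35)*(-10) = 210*(-10) = -2100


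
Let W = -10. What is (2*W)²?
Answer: 400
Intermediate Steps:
(2*W)² = (2*(-10))² = (-20)² = 400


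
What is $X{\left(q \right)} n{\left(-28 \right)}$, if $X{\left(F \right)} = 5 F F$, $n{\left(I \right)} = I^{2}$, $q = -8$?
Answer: $250880$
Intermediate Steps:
$X{\left(F \right)} = 5 F^{2}$
$X{\left(q \right)} n{\left(-28 \right)} = 5 \left(-8\right)^{2} \left(-28\right)^{2} = 5 \cdot 64 \cdot 784 = 320 \cdot 784 = 250880$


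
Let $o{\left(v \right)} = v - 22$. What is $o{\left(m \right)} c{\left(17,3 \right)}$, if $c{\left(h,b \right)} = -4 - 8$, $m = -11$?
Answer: $396$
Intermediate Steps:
$o{\left(v \right)} = -22 + v$
$c{\left(h,b \right)} = -12$
$o{\left(m \right)} c{\left(17,3 \right)} = \left(-22 - 11\right) \left(-12\right) = \left(-33\right) \left(-12\right) = 396$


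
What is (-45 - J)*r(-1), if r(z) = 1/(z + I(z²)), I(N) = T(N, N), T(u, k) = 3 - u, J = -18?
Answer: -27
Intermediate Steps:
I(N) = 3 - N
r(z) = 1/(3 + z - z²) (r(z) = 1/(z + (3 - z²)) = 1/(3 + z - z²))
(-45 - J)*r(-1) = (-45 - 1*(-18))/(3 - 1 - 1*(-1)²) = (-45 + 18)/(3 - 1 - 1*1) = -27/(3 - 1 - 1) = -27/1 = -27*1 = -27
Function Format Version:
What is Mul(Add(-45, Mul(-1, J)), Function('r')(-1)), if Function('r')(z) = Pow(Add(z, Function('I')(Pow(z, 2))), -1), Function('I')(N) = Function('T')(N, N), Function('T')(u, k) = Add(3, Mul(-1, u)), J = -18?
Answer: -27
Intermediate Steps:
Function('I')(N) = Add(3, Mul(-1, N))
Function('r')(z) = Pow(Add(3, z, Mul(-1, Pow(z, 2))), -1) (Function('r')(z) = Pow(Add(z, Add(3, Mul(-1, Pow(z, 2)))), -1) = Pow(Add(3, z, Mul(-1, Pow(z, 2))), -1))
Mul(Add(-45, Mul(-1, J)), Function('r')(-1)) = Mul(Add(-45, Mul(-1, -18)), Pow(Add(3, -1, Mul(-1, Pow(-1, 2))), -1)) = Mul(Add(-45, 18), Pow(Add(3, -1, Mul(-1, 1)), -1)) = Mul(-27, Pow(Add(3, -1, -1), -1)) = Mul(-27, Pow(1, -1)) = Mul(-27, 1) = -27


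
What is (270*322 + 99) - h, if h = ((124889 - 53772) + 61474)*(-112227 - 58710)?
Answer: 22664794806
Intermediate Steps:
h = -22664707767 (h = (71117 + 61474)*(-170937) = 132591*(-170937) = -22664707767)
(270*322 + 99) - h = (270*322 + 99) - 1*(-22664707767) = (86940 + 99) + 22664707767 = 87039 + 22664707767 = 22664794806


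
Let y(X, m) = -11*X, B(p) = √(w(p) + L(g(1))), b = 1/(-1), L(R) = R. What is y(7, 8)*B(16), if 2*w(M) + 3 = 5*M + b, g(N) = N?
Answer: -77*√39 ≈ -480.86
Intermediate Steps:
b = -1
w(M) = -2 + 5*M/2 (w(M) = -3/2 + (5*M - 1)/2 = -3/2 + (-1 + 5*M)/2 = -3/2 + (-½ + 5*M/2) = -2 + 5*M/2)
B(p) = √(-1 + 5*p/2) (B(p) = √((-2 + 5*p/2) + 1) = √(-1 + 5*p/2))
y(7, 8)*B(16) = (-11*7)*(√(-4 + 10*16)/2) = -77*√(-4 + 160)/2 = -77*√156/2 = -77*2*√39/2 = -77*√39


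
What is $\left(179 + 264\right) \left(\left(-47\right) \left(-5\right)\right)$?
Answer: $104105$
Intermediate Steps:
$\left(179 + 264\right) \left(\left(-47\right) \left(-5\right)\right) = 443 \cdot 235 = 104105$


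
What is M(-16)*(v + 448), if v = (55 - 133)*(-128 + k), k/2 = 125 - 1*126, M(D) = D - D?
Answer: 0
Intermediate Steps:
M(D) = 0
k = -2 (k = 2*(125 - 1*126) = 2*(125 - 126) = 2*(-1) = -2)
v = 10140 (v = (55 - 133)*(-128 - 2) = -78*(-130) = 10140)
M(-16)*(v + 448) = 0*(10140 + 448) = 0*10588 = 0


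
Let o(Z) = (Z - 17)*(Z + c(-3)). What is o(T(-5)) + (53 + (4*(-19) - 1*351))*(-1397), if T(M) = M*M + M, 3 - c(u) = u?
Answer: 522556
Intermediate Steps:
c(u) = 3 - u
T(M) = M + M² (T(M) = M² + M = M + M²)
o(Z) = (-17 + Z)*(6 + Z) (o(Z) = (Z - 17)*(Z + (3 - 1*(-3))) = (-17 + Z)*(Z + (3 + 3)) = (-17 + Z)*(Z + 6) = (-17 + Z)*(6 + Z))
o(T(-5)) + (53 + (4*(-19) - 1*351))*(-1397) = (-102 + (-5*(1 - 5))² - (-55)*(1 - 5)) + (53 + (4*(-19) - 1*351))*(-1397) = (-102 + (-5*(-4))² - (-55)*(-4)) + (53 + (-76 - 351))*(-1397) = (-102 + 20² - 11*20) + (53 - 427)*(-1397) = (-102 + 400 - 220) - 374*(-1397) = 78 + 522478 = 522556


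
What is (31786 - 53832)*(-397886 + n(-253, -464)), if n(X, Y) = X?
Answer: 8777372394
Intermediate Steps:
(31786 - 53832)*(-397886 + n(-253, -464)) = (31786 - 53832)*(-397886 - 253) = -22046*(-398139) = 8777372394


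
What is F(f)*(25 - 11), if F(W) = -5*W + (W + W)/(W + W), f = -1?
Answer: 84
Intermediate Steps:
F(W) = 1 - 5*W (F(W) = -5*W + (2*W)/((2*W)) = -5*W + (2*W)*(1/(2*W)) = -5*W + 1 = 1 - 5*W)
F(f)*(25 - 11) = (1 - 5*(-1))*(25 - 11) = (1 + 5)*14 = 6*14 = 84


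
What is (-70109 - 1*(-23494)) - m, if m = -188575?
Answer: 141960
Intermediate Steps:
(-70109 - 1*(-23494)) - m = (-70109 - 1*(-23494)) - 1*(-188575) = (-70109 + 23494) + 188575 = -46615 + 188575 = 141960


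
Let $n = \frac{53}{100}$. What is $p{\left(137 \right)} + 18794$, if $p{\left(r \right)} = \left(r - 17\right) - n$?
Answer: $\frac{1891347}{100} \approx 18913.0$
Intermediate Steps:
$n = \frac{53}{100}$ ($n = 53 \cdot \frac{1}{100} = \frac{53}{100} \approx 0.53$)
$p{\left(r \right)} = - \frac{1753}{100} + r$ ($p{\left(r \right)} = \left(r - 17\right) - \frac{53}{100} = \left(-17 + r\right) - \frac{53}{100} = - \frac{1753}{100} + r$)
$p{\left(137 \right)} + 18794 = \left(- \frac{1753}{100} + 137\right) + 18794 = \frac{11947}{100} + 18794 = \frac{1891347}{100}$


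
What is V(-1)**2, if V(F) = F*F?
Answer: 1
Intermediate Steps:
V(F) = F**2
V(-1)**2 = ((-1)**2)**2 = 1**2 = 1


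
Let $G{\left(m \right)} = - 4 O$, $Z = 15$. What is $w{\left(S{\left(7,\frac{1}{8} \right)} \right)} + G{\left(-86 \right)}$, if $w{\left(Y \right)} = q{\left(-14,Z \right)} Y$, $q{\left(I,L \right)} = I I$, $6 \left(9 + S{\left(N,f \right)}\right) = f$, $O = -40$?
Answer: $- \frac{19199}{12} \approx -1599.9$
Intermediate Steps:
$S{\left(N,f \right)} = -9 + \frac{f}{6}$
$q{\left(I,L \right)} = I^{2}$
$G{\left(m \right)} = 160$ ($G{\left(m \right)} = \left(-4\right) \left(-40\right) = 160$)
$w{\left(Y \right)} = 196 Y$ ($w{\left(Y \right)} = \left(-14\right)^{2} Y = 196 Y$)
$w{\left(S{\left(7,\frac{1}{8} \right)} \right)} + G{\left(-86 \right)} = 196 \left(-9 + \frac{1}{6 \cdot 8}\right) + 160 = 196 \left(-9 + \frac{1}{6} \cdot \frac{1}{8}\right) + 160 = 196 \left(-9 + \frac{1}{48}\right) + 160 = 196 \left(- \frac{431}{48}\right) + 160 = - \frac{21119}{12} + 160 = - \frac{19199}{12}$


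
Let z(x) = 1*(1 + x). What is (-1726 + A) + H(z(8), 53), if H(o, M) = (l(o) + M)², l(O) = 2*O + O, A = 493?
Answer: 5167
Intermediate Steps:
z(x) = 1 + x
l(O) = 3*O
H(o, M) = (M + 3*o)² (H(o, M) = (3*o + M)² = (M + 3*o)²)
(-1726 + A) + H(z(8), 53) = (-1726 + 493) + (53 + 3*(1 + 8))² = -1233 + (53 + 3*9)² = -1233 + (53 + 27)² = -1233 + 80² = -1233 + 6400 = 5167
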